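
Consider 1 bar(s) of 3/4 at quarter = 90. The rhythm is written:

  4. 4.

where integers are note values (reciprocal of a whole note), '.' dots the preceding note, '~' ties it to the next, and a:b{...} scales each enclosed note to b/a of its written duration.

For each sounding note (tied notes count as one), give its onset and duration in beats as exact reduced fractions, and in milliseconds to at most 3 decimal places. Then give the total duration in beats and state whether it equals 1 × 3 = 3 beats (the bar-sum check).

1) 0.0ms=0b +1000.0ms=3/2b
2) 1000.0ms=3/2b +1000.0ms=3/2b
Σ=3b of 3 (90bpm 3/4) — PASS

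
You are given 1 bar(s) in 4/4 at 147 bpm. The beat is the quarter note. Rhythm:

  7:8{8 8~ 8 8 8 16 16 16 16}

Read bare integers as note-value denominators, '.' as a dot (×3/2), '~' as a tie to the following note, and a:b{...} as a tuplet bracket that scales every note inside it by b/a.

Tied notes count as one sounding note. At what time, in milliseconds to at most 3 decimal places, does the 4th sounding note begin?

1. 0.0ms @ 0 + 233.236ms (4/7)
2. 233.236ms @ 4/7 + 466.472ms (8/7)
3. 699.708ms @ 12/7 + 233.236ms (4/7)
4. 932.945ms @ 16/7 + 233.236ms (4/7)
5. 1166.181ms @ 20/7 + 116.618ms (2/7)
6. 1282.799ms @ 22/7 + 116.618ms (2/7)
7. 1399.417ms @ 24/7 + 116.618ms (2/7)
8. 1516.035ms @ 26/7 + 116.618ms (2/7)

note 4 onset = 16/7b = 932.945ms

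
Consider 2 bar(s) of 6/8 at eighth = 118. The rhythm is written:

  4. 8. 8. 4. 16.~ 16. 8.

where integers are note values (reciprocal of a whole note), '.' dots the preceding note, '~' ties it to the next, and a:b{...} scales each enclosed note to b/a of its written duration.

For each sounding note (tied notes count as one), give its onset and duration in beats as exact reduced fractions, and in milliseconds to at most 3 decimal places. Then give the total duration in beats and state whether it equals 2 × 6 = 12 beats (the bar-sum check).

1) 0.0ms=0b +1525.424ms=3b
2) 1525.424ms=3b +762.712ms=3/2b
3) 2288.136ms=9/2b +762.712ms=3/2b
4) 3050.847ms=6b +1525.424ms=3b
5) 4576.271ms=9b +762.712ms=3/2b
6) 5338.983ms=21/2b +762.712ms=3/2b
Σ=12b of 12 (118bpm 6/8) — PASS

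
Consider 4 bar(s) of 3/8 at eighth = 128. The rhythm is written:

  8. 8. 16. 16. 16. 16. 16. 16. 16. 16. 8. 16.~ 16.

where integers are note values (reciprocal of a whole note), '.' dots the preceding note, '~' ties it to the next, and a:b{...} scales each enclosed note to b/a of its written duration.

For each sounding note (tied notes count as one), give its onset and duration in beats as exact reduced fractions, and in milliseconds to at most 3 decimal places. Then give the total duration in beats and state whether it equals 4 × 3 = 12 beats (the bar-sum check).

1) 0.0ms=0b +703.125ms=3/2b
2) 703.125ms=3/2b +703.125ms=3/2b
3) 1406.25ms=3b +351.562ms=3/4b
4) 1757.812ms=15/4b +351.562ms=3/4b
5) 2109.375ms=9/2b +351.562ms=3/4b
6) 2460.938ms=21/4b +351.562ms=3/4b
7) 2812.5ms=6b +351.562ms=3/4b
8) 3164.062ms=27/4b +351.562ms=3/4b
9) 3515.625ms=15/2b +351.562ms=3/4b
10) 3867.188ms=33/4b +351.562ms=3/4b
11) 4218.75ms=9b +703.125ms=3/2b
12) 4921.875ms=21/2b +703.125ms=3/2b
Σ=12b of 12 (128bpm 3/8) — PASS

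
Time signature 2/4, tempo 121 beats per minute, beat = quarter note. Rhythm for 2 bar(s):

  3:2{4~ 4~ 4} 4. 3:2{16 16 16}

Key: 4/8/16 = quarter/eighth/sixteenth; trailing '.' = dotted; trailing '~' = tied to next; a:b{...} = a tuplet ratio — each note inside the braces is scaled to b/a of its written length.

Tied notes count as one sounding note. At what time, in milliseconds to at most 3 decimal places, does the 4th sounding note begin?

1. 0.0ms @ 0 + 991.736ms (2)
2. 991.736ms @ 2 + 743.802ms (3/2)
3. 1735.537ms @ 7/2 + 82.645ms (1/6)
4. 1818.182ms @ 11/3 + 82.645ms (1/6)
5. 1900.826ms @ 23/6 + 82.645ms (1/6)

note 4 onset = 11/3b = 1818.182ms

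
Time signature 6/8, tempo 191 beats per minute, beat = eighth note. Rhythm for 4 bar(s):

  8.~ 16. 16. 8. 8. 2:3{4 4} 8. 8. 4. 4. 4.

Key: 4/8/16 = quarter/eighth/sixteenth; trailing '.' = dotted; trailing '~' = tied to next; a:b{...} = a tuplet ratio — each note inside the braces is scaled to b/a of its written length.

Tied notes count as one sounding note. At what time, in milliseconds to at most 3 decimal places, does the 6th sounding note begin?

1. 0.0ms @ 0 + 706.806ms (9/4)
2. 706.806ms @ 9/4 + 235.602ms (3/4)
3. 942.408ms @ 3 + 471.204ms (3/2)
4. 1413.613ms @ 9/2 + 471.204ms (3/2)
5. 1884.817ms @ 6 + 942.408ms (3)
6. 2827.225ms @ 9 + 942.408ms (3)
7. 3769.634ms @ 12 + 471.204ms (3/2)
8. 4240.838ms @ 27/2 + 471.204ms (3/2)
9. 4712.042ms @ 15 + 942.408ms (3)
10. 5654.45ms @ 18 + 942.408ms (3)
11. 6596.859ms @ 21 + 942.408ms (3)

note 6 onset = 9b = 2827.225ms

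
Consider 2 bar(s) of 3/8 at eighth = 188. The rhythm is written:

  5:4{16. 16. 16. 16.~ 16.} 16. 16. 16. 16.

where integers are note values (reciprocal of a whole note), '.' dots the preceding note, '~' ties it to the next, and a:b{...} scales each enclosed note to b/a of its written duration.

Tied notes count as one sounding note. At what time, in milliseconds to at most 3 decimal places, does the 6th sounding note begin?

1. 0.0ms @ 0 + 191.489ms (3/5)
2. 191.489ms @ 3/5 + 191.489ms (3/5)
3. 382.979ms @ 6/5 + 191.489ms (3/5)
4. 574.468ms @ 9/5 + 382.979ms (6/5)
5. 957.447ms @ 3 + 239.362ms (3/4)
6. 1196.809ms @ 15/4 + 239.362ms (3/4)
7. 1436.17ms @ 9/2 + 239.362ms (3/4)
8. 1675.532ms @ 21/4 + 239.362ms (3/4)

note 6 onset = 15/4b = 1196.809ms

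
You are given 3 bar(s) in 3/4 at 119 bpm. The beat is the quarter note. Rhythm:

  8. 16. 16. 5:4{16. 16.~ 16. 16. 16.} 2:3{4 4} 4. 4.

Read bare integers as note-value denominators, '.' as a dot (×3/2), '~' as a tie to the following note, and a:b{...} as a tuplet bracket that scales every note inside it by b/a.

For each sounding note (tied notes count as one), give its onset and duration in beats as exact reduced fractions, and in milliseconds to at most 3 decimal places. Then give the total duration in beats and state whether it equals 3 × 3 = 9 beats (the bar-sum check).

1) 0.0ms=0b +378.151ms=3/4b
2) 378.151ms=3/4b +189.076ms=3/8b
3) 567.227ms=9/8b +189.076ms=3/8b
4) 756.303ms=3/2b +151.261ms=3/10b
5) 907.563ms=9/5b +302.521ms=3/5b
6) 1210.084ms=12/5b +151.261ms=3/10b
7) 1361.345ms=27/10b +151.261ms=3/10b
8) 1512.605ms=3b +756.303ms=3/2b
9) 2268.908ms=9/2b +756.303ms=3/2b
10) 3025.21ms=6b +756.303ms=3/2b
11) 3781.513ms=15/2b +756.303ms=3/2b
Σ=9b of 9 (119bpm 3/4) — PASS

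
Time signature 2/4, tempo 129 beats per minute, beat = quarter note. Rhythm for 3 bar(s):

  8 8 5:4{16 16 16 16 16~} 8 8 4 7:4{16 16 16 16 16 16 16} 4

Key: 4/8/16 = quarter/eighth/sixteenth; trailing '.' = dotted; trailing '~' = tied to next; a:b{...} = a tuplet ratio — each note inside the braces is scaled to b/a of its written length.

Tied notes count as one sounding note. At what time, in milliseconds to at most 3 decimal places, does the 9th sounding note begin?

1. 0.0ms @ 0 + 232.558ms (1/2)
2. 232.558ms @ 1/2 + 232.558ms (1/2)
3. 465.116ms @ 1 + 93.023ms (1/5)
4. 558.14ms @ 6/5 + 93.023ms (1/5)
5. 651.163ms @ 7/5 + 93.023ms (1/5)
6. 744.186ms @ 8/5 + 93.023ms (1/5)
7. 837.209ms @ 9/5 + 325.581ms (7/10)
8. 1162.791ms @ 5/2 + 232.558ms (1/2)
9. 1395.349ms @ 3 + 465.116ms (1)
10. 1860.465ms @ 4 + 66.445ms (1/7)
11. 1926.91ms @ 29/7 + 66.445ms (1/7)
12. 1993.355ms @ 30/7 + 66.445ms (1/7)
13. 2059.801ms @ 31/7 + 66.445ms (1/7)
14. 2126.246ms @ 32/7 + 66.445ms (1/7)
15. 2192.691ms @ 33/7 + 66.445ms (1/7)
16. 2259.136ms @ 34/7 + 66.445ms (1/7)
17. 2325.581ms @ 5 + 465.116ms (1)

note 9 onset = 3b = 1395.349ms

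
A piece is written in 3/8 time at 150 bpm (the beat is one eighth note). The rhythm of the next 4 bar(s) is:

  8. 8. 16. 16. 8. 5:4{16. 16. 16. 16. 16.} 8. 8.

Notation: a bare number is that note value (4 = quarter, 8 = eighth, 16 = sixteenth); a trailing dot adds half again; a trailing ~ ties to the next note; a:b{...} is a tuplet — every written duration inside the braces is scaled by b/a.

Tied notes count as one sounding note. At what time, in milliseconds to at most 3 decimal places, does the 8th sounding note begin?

1. 0.0ms @ 0 + 600.0ms (3/2)
2. 600.0ms @ 3/2 + 600.0ms (3/2)
3. 1200.0ms @ 3 + 300.0ms (3/4)
4. 1500.0ms @ 15/4 + 300.0ms (3/4)
5. 1800.0ms @ 9/2 + 600.0ms (3/2)
6. 2400.0ms @ 6 + 240.0ms (3/5)
7. 2640.0ms @ 33/5 + 240.0ms (3/5)
8. 2880.0ms @ 36/5 + 240.0ms (3/5)
9. 3120.0ms @ 39/5 + 240.0ms (3/5)
10. 3360.0ms @ 42/5 + 240.0ms (3/5)
11. 3600.0ms @ 9 + 600.0ms (3/2)
12. 4200.0ms @ 21/2 + 600.0ms (3/2)

note 8 onset = 36/5b = 2880.0ms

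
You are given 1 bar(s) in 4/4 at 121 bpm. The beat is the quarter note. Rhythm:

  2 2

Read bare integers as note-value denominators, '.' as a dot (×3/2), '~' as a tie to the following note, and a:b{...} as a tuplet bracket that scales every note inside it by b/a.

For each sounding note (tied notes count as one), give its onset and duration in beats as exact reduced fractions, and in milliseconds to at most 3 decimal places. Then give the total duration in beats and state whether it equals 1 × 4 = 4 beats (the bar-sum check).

1) 0.0ms=0b +991.736ms=2b
2) 991.736ms=2b +991.736ms=2b
Σ=4b of 4 (121bpm 4/4) — PASS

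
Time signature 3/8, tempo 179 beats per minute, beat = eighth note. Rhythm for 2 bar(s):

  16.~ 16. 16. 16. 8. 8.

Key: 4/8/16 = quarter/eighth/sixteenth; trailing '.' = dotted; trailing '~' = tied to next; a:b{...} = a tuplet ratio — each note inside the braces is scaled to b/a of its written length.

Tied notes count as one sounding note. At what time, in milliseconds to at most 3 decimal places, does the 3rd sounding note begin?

1. 0.0ms @ 0 + 502.793ms (3/2)
2. 502.793ms @ 3/2 + 251.397ms (3/4)
3. 754.19ms @ 9/4 + 251.397ms (3/4)
4. 1005.587ms @ 3 + 502.793ms (3/2)
5. 1508.38ms @ 9/2 + 502.793ms (3/2)

note 3 onset = 9/4b = 754.19ms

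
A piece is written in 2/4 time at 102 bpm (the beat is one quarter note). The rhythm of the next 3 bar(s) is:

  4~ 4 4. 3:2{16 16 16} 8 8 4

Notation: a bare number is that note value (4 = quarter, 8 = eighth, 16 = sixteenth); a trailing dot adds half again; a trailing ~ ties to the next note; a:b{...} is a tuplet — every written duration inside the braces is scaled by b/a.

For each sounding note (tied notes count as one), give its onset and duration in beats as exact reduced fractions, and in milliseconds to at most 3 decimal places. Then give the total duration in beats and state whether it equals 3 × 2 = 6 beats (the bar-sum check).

1) 0.0ms=0b +1176.471ms=2b
2) 1176.471ms=2b +882.353ms=3/2b
3) 2058.824ms=7/2b +98.039ms=1/6b
4) 2156.863ms=11/3b +98.039ms=1/6b
5) 2254.902ms=23/6b +98.039ms=1/6b
6) 2352.941ms=4b +294.118ms=1/2b
7) 2647.059ms=9/2b +294.118ms=1/2b
8) 2941.176ms=5b +588.235ms=1b
Σ=6b of 6 (102bpm 2/4) — PASS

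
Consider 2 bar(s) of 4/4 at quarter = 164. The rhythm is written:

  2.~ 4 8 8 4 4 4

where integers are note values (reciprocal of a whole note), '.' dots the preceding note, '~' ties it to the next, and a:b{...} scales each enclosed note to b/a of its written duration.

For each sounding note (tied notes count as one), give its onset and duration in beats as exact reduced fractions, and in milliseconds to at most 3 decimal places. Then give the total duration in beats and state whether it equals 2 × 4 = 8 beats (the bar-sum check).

1) 0.0ms=0b +1463.415ms=4b
2) 1463.415ms=4b +182.927ms=1/2b
3) 1646.341ms=9/2b +182.927ms=1/2b
4) 1829.268ms=5b +365.854ms=1b
5) 2195.122ms=6b +365.854ms=1b
6) 2560.976ms=7b +365.854ms=1b
Σ=8b of 8 (164bpm 4/4) — PASS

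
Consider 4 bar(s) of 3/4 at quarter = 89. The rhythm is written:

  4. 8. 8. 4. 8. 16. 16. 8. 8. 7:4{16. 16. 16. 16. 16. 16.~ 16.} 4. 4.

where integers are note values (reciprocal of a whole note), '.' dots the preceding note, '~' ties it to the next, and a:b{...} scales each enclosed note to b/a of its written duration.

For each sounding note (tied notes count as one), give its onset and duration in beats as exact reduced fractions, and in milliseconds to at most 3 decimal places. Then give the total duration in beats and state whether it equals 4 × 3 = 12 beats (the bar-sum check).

1) 0.0ms=0b +1011.236ms=3/2b
2) 1011.236ms=3/2b +505.618ms=3/4b
3) 1516.854ms=9/4b +505.618ms=3/4b
4) 2022.472ms=3b +1011.236ms=3/2b
5) 3033.708ms=9/2b +505.618ms=3/4b
6) 3539.326ms=21/4b +252.809ms=3/8b
7) 3792.135ms=45/8b +252.809ms=3/8b
8) 4044.944ms=6b +505.618ms=3/4b
9) 4550.562ms=27/4b +505.618ms=3/4b
10) 5056.18ms=15/2b +144.462ms=3/14b
11) 5200.642ms=54/7b +144.462ms=3/14b
12) 5345.104ms=111/14b +144.462ms=3/14b
13) 5489.567ms=57/7b +144.462ms=3/14b
14) 5634.029ms=117/14b +144.462ms=3/14b
15) 5778.491ms=60/7b +288.925ms=3/7b
16) 6067.416ms=9b +1011.236ms=3/2b
17) 7078.652ms=21/2b +1011.236ms=3/2b
Σ=12b of 12 (89bpm 3/4) — PASS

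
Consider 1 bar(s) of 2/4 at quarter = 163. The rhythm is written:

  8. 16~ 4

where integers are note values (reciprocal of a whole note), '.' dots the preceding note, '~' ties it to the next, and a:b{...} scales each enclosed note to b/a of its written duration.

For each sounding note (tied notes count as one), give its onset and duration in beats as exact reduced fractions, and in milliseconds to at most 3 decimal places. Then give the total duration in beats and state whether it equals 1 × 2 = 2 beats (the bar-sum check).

1) 0.0ms=0b +276.074ms=3/4b
2) 276.074ms=3/4b +460.123ms=5/4b
Σ=2b of 2 (163bpm 2/4) — PASS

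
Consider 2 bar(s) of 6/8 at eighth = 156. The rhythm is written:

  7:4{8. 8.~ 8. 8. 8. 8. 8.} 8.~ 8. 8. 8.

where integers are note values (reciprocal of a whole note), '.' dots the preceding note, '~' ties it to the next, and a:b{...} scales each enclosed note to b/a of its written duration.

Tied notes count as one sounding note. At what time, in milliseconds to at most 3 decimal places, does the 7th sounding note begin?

1. 0.0ms @ 0 + 329.67ms (6/7)
2. 329.67ms @ 6/7 + 659.341ms (12/7)
3. 989.011ms @ 18/7 + 329.67ms (6/7)
4. 1318.681ms @ 24/7 + 329.67ms (6/7)
5. 1648.352ms @ 30/7 + 329.67ms (6/7)
6. 1978.022ms @ 36/7 + 329.67ms (6/7)
7. 2307.692ms @ 6 + 1153.846ms (3)
8. 3461.538ms @ 9 + 576.923ms (3/2)
9. 4038.462ms @ 21/2 + 576.923ms (3/2)

note 7 onset = 6b = 2307.692ms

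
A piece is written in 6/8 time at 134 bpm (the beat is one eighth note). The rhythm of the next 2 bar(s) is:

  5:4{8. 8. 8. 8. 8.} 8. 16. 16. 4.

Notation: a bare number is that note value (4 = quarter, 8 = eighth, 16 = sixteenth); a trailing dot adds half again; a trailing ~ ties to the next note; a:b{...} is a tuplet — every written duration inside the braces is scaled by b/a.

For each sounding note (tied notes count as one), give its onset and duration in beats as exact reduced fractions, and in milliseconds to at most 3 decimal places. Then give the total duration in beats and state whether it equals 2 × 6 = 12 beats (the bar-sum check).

1) 0.0ms=0b +537.313ms=6/5b
2) 537.313ms=6/5b +537.313ms=6/5b
3) 1074.627ms=12/5b +537.313ms=6/5b
4) 1611.94ms=18/5b +537.313ms=6/5b
5) 2149.254ms=24/5b +537.313ms=6/5b
6) 2686.567ms=6b +671.642ms=3/2b
7) 3358.209ms=15/2b +335.821ms=3/4b
8) 3694.03ms=33/4b +335.821ms=3/4b
9) 4029.851ms=9b +1343.284ms=3b
Σ=12b of 12 (134bpm 6/8) — PASS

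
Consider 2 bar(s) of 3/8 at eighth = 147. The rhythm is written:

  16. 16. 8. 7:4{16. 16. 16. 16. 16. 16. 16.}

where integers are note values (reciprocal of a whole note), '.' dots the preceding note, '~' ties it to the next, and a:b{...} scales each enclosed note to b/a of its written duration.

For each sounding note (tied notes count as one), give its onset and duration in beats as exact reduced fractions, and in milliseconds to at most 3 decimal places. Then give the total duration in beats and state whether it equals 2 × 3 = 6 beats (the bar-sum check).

1) 0.0ms=0b +306.122ms=3/4b
2) 306.122ms=3/4b +306.122ms=3/4b
3) 612.245ms=3/2b +612.245ms=3/2b
4) 1224.49ms=3b +174.927ms=3/7b
5) 1399.417ms=24/7b +174.927ms=3/7b
6) 1574.344ms=27/7b +174.927ms=3/7b
7) 1749.271ms=30/7b +174.927ms=3/7b
8) 1924.198ms=33/7b +174.927ms=3/7b
9) 2099.125ms=36/7b +174.927ms=3/7b
10) 2274.052ms=39/7b +174.927ms=3/7b
Σ=6b of 6 (147bpm 3/8) — PASS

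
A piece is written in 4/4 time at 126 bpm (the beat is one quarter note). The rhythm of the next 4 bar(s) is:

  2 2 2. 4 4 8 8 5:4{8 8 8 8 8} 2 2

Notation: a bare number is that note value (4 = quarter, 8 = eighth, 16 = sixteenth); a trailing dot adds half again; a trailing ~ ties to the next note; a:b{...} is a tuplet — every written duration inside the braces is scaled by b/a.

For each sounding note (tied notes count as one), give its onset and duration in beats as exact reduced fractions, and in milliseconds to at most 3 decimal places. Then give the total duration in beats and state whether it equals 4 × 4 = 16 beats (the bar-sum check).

1) 0.0ms=0b +952.381ms=2b
2) 952.381ms=2b +952.381ms=2b
3) 1904.762ms=4b +1428.571ms=3b
4) 3333.333ms=7b +476.19ms=1b
5) 3809.524ms=8b +476.19ms=1b
6) 4285.714ms=9b +238.095ms=1/2b
7) 4523.81ms=19/2b +238.095ms=1/2b
8) 4761.905ms=10b +190.476ms=2/5b
9) 4952.381ms=52/5b +190.476ms=2/5b
10) 5142.857ms=54/5b +190.476ms=2/5b
11) 5333.333ms=56/5b +190.476ms=2/5b
12) 5523.81ms=58/5b +190.476ms=2/5b
13) 5714.286ms=12b +952.381ms=2b
14) 6666.667ms=14b +952.381ms=2b
Σ=16b of 16 (126bpm 4/4) — PASS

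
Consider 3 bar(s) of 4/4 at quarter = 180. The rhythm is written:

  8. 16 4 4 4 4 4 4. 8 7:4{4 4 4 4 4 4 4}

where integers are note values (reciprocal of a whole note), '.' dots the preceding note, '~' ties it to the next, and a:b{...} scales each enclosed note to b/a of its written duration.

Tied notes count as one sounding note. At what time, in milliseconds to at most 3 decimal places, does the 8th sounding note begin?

1. 0.0ms @ 0 + 250.0ms (3/4)
2. 250.0ms @ 3/4 + 83.333ms (1/4)
3. 333.333ms @ 1 + 333.333ms (1)
4. 666.667ms @ 2 + 333.333ms (1)
5. 1000.0ms @ 3 + 333.333ms (1)
6. 1333.333ms @ 4 + 333.333ms (1)
7. 1666.667ms @ 5 + 333.333ms (1)
8. 2000.0ms @ 6 + 500.0ms (3/2)
9. 2500.0ms @ 15/2 + 166.667ms (1/2)
10. 2666.667ms @ 8 + 190.476ms (4/7)
11. 2857.143ms @ 60/7 + 190.476ms (4/7)
12. 3047.619ms @ 64/7 + 190.476ms (4/7)
13. 3238.095ms @ 68/7 + 190.476ms (4/7)
14. 3428.571ms @ 72/7 + 190.476ms (4/7)
15. 3619.048ms @ 76/7 + 190.476ms (4/7)
16. 3809.524ms @ 80/7 + 190.476ms (4/7)

note 8 onset = 6b = 2000.0ms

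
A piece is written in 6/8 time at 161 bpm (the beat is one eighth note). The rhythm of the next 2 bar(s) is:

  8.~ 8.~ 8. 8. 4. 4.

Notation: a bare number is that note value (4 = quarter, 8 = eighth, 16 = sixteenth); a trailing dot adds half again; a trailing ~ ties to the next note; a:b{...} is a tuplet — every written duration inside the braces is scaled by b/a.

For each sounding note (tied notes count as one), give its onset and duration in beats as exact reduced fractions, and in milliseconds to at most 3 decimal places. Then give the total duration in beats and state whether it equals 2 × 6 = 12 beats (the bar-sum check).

1) 0.0ms=0b +1677.019ms=9/2b
2) 1677.019ms=9/2b +559.006ms=3/2b
3) 2236.025ms=6b +1118.012ms=3b
4) 3354.037ms=9b +1118.012ms=3b
Σ=12b of 12 (161bpm 6/8) — PASS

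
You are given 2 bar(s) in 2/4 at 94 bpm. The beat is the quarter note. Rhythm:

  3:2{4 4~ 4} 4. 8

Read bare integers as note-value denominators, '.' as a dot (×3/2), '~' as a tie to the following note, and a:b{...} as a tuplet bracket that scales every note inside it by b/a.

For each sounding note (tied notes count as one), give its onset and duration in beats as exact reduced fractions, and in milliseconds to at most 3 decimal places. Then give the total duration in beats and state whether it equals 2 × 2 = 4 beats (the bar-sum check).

1) 0.0ms=0b +425.532ms=2/3b
2) 425.532ms=2/3b +851.064ms=4/3b
3) 1276.596ms=2b +957.447ms=3/2b
4) 2234.043ms=7/2b +319.149ms=1/2b
Σ=4b of 4 (94bpm 2/4) — PASS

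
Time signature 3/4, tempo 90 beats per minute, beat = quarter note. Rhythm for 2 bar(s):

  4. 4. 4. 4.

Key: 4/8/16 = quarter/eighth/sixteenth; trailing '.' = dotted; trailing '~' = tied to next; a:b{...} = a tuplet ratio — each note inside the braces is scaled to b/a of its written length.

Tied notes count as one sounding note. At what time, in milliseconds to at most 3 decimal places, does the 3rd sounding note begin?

note 3 onset = 3b = 2000.0ms

1. 0.0ms @ 0 + 1000.0ms (3/2)
2. 1000.0ms @ 3/2 + 1000.0ms (3/2)
3. 2000.0ms @ 3 + 1000.0ms (3/2)
4. 3000.0ms @ 9/2 + 1000.0ms (3/2)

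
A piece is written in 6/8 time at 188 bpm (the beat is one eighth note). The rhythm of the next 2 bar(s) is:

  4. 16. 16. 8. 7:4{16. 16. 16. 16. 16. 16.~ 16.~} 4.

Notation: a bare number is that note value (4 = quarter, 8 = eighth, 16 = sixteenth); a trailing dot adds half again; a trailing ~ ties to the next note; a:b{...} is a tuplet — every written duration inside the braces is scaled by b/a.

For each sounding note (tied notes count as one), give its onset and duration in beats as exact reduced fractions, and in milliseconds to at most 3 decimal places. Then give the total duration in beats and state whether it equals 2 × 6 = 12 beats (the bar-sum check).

1) 0.0ms=0b +957.447ms=3b
2) 957.447ms=3b +239.362ms=3/4b
3) 1196.809ms=15/4b +239.362ms=3/4b
4) 1436.17ms=9/2b +478.723ms=3/2b
5) 1914.894ms=6b +136.778ms=3/7b
6) 2051.672ms=45/7b +136.778ms=3/7b
7) 2188.45ms=48/7b +136.778ms=3/7b
8) 2325.228ms=51/7b +136.778ms=3/7b
9) 2462.006ms=54/7b +136.778ms=3/7b
10) 2598.784ms=57/7b +1231.003ms=27/7b
Σ=12b of 12 (188bpm 6/8) — PASS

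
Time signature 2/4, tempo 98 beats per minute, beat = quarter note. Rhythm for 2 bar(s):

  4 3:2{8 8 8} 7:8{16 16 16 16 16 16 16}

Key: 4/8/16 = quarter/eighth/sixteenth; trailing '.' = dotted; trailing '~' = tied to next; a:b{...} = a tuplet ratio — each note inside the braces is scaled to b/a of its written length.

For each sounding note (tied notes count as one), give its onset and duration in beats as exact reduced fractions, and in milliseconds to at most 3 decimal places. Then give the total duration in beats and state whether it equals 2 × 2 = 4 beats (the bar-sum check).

1) 0.0ms=0b +612.245ms=1b
2) 612.245ms=1b +204.082ms=1/3b
3) 816.327ms=4/3b +204.082ms=1/3b
4) 1020.408ms=5/3b +204.082ms=1/3b
5) 1224.49ms=2b +174.927ms=2/7b
6) 1399.417ms=16/7b +174.927ms=2/7b
7) 1574.344ms=18/7b +174.927ms=2/7b
8) 1749.271ms=20/7b +174.927ms=2/7b
9) 1924.198ms=22/7b +174.927ms=2/7b
10) 2099.125ms=24/7b +174.927ms=2/7b
11) 2274.052ms=26/7b +174.927ms=2/7b
Σ=4b of 4 (98bpm 2/4) — PASS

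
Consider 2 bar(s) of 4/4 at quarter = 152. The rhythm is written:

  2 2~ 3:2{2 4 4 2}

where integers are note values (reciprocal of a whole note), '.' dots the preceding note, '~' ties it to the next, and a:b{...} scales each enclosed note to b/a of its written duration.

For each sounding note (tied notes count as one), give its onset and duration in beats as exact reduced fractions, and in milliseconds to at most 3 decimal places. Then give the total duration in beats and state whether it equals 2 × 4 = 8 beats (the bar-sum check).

1) 0.0ms=0b +789.474ms=2b
2) 789.474ms=2b +1315.789ms=10/3b
3) 2105.263ms=16/3b +263.158ms=2/3b
4) 2368.421ms=6b +263.158ms=2/3b
5) 2631.579ms=20/3b +526.316ms=4/3b
Σ=8b of 8 (152bpm 4/4) — PASS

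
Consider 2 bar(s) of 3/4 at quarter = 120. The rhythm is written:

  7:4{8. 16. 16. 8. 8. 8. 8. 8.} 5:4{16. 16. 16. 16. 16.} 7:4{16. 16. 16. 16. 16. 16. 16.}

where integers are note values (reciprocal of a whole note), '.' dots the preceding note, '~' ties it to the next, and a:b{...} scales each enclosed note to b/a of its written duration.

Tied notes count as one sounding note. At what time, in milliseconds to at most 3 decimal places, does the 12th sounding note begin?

note 12 onset = 39/10b = 1950.0ms

1. 0.0ms @ 0 + 214.286ms (3/7)
2. 214.286ms @ 3/7 + 107.143ms (3/14)
3. 321.429ms @ 9/14 + 107.143ms (3/14)
4. 428.571ms @ 6/7 + 214.286ms (3/7)
5. 642.857ms @ 9/7 + 214.286ms (3/7)
6. 857.143ms @ 12/7 + 214.286ms (3/7)
7. 1071.429ms @ 15/7 + 214.286ms (3/7)
8. 1285.714ms @ 18/7 + 214.286ms (3/7)
9. 1500.0ms @ 3 + 150.0ms (3/10)
10. 1650.0ms @ 33/10 + 150.0ms (3/10)
11. 1800.0ms @ 18/5 + 150.0ms (3/10)
12. 1950.0ms @ 39/10 + 150.0ms (3/10)
13. 2100.0ms @ 21/5 + 150.0ms (3/10)
14. 2250.0ms @ 9/2 + 107.143ms (3/14)
15. 2357.143ms @ 33/7 + 107.143ms (3/14)
16. 2464.286ms @ 69/14 + 107.143ms (3/14)
17. 2571.429ms @ 36/7 + 107.143ms (3/14)
18. 2678.571ms @ 75/14 + 107.143ms (3/14)
19. 2785.714ms @ 39/7 + 107.143ms (3/14)
20. 2892.857ms @ 81/14 + 107.143ms (3/14)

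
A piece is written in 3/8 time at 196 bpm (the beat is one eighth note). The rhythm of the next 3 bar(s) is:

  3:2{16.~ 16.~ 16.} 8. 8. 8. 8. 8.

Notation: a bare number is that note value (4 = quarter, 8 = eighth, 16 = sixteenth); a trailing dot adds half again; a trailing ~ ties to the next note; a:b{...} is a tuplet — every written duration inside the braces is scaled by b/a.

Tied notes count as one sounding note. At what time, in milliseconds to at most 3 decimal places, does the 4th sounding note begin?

1. 0.0ms @ 0 + 459.184ms (3/2)
2. 459.184ms @ 3/2 + 459.184ms (3/2)
3. 918.367ms @ 3 + 459.184ms (3/2)
4. 1377.551ms @ 9/2 + 459.184ms (3/2)
5. 1836.735ms @ 6 + 459.184ms (3/2)
6. 2295.918ms @ 15/2 + 459.184ms (3/2)

note 4 onset = 9/2b = 1377.551ms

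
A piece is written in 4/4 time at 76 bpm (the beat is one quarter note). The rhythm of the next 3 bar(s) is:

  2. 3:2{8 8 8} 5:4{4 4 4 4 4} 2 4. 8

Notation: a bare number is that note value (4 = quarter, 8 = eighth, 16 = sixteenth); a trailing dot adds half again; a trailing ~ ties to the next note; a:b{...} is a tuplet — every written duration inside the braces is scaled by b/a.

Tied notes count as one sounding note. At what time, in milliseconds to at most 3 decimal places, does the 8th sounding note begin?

1. 0.0ms @ 0 + 2368.421ms (3)
2. 2368.421ms @ 3 + 263.158ms (1/3)
3. 2631.579ms @ 10/3 + 263.158ms (1/3)
4. 2894.737ms @ 11/3 + 263.158ms (1/3)
5. 3157.895ms @ 4 + 631.579ms (4/5)
6. 3789.474ms @ 24/5 + 631.579ms (4/5)
7. 4421.053ms @ 28/5 + 631.579ms (4/5)
8. 5052.632ms @ 32/5 + 631.579ms (4/5)
9. 5684.211ms @ 36/5 + 631.579ms (4/5)
10. 6315.789ms @ 8 + 1578.947ms (2)
11. 7894.737ms @ 10 + 1184.211ms (3/2)
12. 9078.947ms @ 23/2 + 394.737ms (1/2)

note 8 onset = 32/5b = 5052.632ms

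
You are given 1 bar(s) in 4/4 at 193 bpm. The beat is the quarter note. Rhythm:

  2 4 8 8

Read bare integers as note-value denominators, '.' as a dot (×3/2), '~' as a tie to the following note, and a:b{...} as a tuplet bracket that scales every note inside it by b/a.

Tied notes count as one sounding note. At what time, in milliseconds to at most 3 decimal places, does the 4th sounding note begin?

1. 0.0ms @ 0 + 621.762ms (2)
2. 621.762ms @ 2 + 310.881ms (1)
3. 932.642ms @ 3 + 155.44ms (1/2)
4. 1088.083ms @ 7/2 + 155.44ms (1/2)

note 4 onset = 7/2b = 1088.083ms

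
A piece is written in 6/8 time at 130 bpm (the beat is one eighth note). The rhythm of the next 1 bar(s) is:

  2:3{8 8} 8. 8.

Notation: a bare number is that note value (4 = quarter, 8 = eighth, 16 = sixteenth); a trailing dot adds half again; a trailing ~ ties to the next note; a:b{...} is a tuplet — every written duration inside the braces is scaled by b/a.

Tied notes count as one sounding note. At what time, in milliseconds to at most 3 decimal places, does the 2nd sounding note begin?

note 2 onset = 3/2b = 692.308ms

1. 0.0ms @ 0 + 692.308ms (3/2)
2. 692.308ms @ 3/2 + 692.308ms (3/2)
3. 1384.615ms @ 3 + 692.308ms (3/2)
4. 2076.923ms @ 9/2 + 692.308ms (3/2)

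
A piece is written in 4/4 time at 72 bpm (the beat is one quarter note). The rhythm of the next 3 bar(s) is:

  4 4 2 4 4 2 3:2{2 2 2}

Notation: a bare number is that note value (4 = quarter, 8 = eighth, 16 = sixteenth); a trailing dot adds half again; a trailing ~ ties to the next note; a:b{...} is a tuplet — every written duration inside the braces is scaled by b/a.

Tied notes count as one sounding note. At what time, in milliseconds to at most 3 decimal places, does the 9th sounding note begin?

note 9 onset = 32/3b = 8888.889ms

1. 0.0ms @ 0 + 833.333ms (1)
2. 833.333ms @ 1 + 833.333ms (1)
3. 1666.667ms @ 2 + 1666.667ms (2)
4. 3333.333ms @ 4 + 833.333ms (1)
5. 4166.667ms @ 5 + 833.333ms (1)
6. 5000.0ms @ 6 + 1666.667ms (2)
7. 6666.667ms @ 8 + 1111.111ms (4/3)
8. 7777.778ms @ 28/3 + 1111.111ms (4/3)
9. 8888.889ms @ 32/3 + 1111.111ms (4/3)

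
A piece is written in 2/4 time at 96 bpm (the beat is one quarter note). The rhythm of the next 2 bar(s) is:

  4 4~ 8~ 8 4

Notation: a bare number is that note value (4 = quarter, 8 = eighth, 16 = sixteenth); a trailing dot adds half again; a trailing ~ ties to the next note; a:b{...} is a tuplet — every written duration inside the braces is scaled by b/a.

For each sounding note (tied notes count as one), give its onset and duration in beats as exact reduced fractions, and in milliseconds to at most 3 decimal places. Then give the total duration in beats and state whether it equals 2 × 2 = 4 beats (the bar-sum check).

1) 0.0ms=0b +625.0ms=1b
2) 625.0ms=1b +1250.0ms=2b
3) 1875.0ms=3b +625.0ms=1b
Σ=4b of 4 (96bpm 2/4) — PASS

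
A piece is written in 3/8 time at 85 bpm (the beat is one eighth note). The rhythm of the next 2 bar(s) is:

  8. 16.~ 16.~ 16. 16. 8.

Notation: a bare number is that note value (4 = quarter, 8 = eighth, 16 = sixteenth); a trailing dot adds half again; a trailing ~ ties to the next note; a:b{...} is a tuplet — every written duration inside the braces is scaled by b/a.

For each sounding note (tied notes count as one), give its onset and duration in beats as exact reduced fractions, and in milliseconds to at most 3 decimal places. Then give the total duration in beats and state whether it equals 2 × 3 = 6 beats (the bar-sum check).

1) 0.0ms=0b +1058.824ms=3/2b
2) 1058.824ms=3/2b +1588.235ms=9/4b
3) 2647.059ms=15/4b +529.412ms=3/4b
4) 3176.471ms=9/2b +1058.824ms=3/2b
Σ=6b of 6 (85bpm 3/8) — PASS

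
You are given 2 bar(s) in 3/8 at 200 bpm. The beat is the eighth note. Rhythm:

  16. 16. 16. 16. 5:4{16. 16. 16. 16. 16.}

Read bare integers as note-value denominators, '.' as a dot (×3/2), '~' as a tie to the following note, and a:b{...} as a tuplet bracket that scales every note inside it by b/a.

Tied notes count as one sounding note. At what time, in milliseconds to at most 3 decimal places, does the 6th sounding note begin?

1. 0.0ms @ 0 + 225.0ms (3/4)
2. 225.0ms @ 3/4 + 225.0ms (3/4)
3. 450.0ms @ 3/2 + 225.0ms (3/4)
4. 675.0ms @ 9/4 + 225.0ms (3/4)
5. 900.0ms @ 3 + 180.0ms (3/5)
6. 1080.0ms @ 18/5 + 180.0ms (3/5)
7. 1260.0ms @ 21/5 + 180.0ms (3/5)
8. 1440.0ms @ 24/5 + 180.0ms (3/5)
9. 1620.0ms @ 27/5 + 180.0ms (3/5)

note 6 onset = 18/5b = 1080.0ms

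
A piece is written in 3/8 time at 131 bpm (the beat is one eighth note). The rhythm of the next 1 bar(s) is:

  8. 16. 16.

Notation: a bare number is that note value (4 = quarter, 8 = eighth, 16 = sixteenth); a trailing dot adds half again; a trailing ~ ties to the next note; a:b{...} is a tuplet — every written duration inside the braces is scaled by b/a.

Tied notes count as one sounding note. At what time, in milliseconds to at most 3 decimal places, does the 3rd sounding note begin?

note 3 onset = 9/4b = 1030.534ms

1. 0.0ms @ 0 + 687.023ms (3/2)
2. 687.023ms @ 3/2 + 343.511ms (3/4)
3. 1030.534ms @ 9/4 + 343.511ms (3/4)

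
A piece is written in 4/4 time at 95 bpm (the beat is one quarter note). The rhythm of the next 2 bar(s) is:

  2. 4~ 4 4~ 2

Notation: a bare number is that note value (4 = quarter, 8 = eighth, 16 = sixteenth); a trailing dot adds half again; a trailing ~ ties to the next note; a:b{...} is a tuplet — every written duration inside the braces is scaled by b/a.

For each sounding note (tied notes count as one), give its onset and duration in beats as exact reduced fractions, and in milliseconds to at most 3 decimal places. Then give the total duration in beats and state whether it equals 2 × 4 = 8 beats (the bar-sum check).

1) 0.0ms=0b +1894.737ms=3b
2) 1894.737ms=3b +1263.158ms=2b
3) 3157.895ms=5b +1894.737ms=3b
Σ=8b of 8 (95bpm 4/4) — PASS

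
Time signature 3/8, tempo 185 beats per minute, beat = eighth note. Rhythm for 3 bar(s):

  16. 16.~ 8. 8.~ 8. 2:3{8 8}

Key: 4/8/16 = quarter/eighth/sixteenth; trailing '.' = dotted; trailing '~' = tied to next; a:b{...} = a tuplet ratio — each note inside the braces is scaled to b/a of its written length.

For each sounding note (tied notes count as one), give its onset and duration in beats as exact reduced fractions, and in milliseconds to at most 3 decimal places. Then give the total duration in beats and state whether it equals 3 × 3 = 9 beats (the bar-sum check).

1) 0.0ms=0b +243.243ms=3/4b
2) 243.243ms=3/4b +729.73ms=9/4b
3) 972.973ms=3b +972.973ms=3b
4) 1945.946ms=6b +486.486ms=3/2b
5) 2432.432ms=15/2b +486.486ms=3/2b
Σ=9b of 9 (185bpm 3/8) — PASS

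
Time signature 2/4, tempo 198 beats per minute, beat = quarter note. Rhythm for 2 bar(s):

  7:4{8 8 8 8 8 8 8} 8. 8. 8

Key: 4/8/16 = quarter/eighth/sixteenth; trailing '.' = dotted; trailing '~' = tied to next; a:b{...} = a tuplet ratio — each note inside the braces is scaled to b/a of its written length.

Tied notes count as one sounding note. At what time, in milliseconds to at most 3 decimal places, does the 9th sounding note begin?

note 9 onset = 11/4b = 833.333ms

1. 0.0ms @ 0 + 86.58ms (2/7)
2. 86.58ms @ 2/7 + 86.58ms (2/7)
3. 173.16ms @ 4/7 + 86.58ms (2/7)
4. 259.74ms @ 6/7 + 86.58ms (2/7)
5. 346.32ms @ 8/7 + 86.58ms (2/7)
6. 432.9ms @ 10/7 + 86.58ms (2/7)
7. 519.481ms @ 12/7 + 86.58ms (2/7)
8. 606.061ms @ 2 + 227.273ms (3/4)
9. 833.333ms @ 11/4 + 227.273ms (3/4)
10. 1060.606ms @ 7/2 + 151.515ms (1/2)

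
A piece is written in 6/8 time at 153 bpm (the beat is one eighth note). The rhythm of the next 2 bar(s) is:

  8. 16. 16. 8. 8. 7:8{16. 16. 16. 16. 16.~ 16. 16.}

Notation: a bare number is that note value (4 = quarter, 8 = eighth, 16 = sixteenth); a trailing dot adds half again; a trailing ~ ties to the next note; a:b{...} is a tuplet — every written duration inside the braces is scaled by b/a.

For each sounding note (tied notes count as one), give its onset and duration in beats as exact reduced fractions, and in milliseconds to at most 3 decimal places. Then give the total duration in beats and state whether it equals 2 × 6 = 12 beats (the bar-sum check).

1) 0.0ms=0b +588.235ms=3/2b
2) 588.235ms=3/2b +294.118ms=3/4b
3) 882.353ms=9/4b +294.118ms=3/4b
4) 1176.471ms=3b +588.235ms=3/2b
5) 1764.706ms=9/2b +588.235ms=3/2b
6) 2352.941ms=6b +336.134ms=6/7b
7) 2689.076ms=48/7b +336.134ms=6/7b
8) 3025.21ms=54/7b +336.134ms=6/7b
9) 3361.345ms=60/7b +336.134ms=6/7b
10) 3697.479ms=66/7b +672.269ms=12/7b
11) 4369.748ms=78/7b +336.134ms=6/7b
Σ=12b of 12 (153bpm 6/8) — PASS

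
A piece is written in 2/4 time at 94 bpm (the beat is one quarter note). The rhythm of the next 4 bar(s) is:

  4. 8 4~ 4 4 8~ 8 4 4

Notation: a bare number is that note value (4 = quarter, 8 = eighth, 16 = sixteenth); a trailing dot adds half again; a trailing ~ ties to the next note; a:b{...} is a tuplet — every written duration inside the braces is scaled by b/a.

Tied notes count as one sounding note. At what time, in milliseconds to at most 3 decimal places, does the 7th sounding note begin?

note 7 onset = 7b = 4468.085ms

1. 0.0ms @ 0 + 957.447ms (3/2)
2. 957.447ms @ 3/2 + 319.149ms (1/2)
3. 1276.596ms @ 2 + 1276.596ms (2)
4. 2553.191ms @ 4 + 638.298ms (1)
5. 3191.489ms @ 5 + 638.298ms (1)
6. 3829.787ms @ 6 + 638.298ms (1)
7. 4468.085ms @ 7 + 638.298ms (1)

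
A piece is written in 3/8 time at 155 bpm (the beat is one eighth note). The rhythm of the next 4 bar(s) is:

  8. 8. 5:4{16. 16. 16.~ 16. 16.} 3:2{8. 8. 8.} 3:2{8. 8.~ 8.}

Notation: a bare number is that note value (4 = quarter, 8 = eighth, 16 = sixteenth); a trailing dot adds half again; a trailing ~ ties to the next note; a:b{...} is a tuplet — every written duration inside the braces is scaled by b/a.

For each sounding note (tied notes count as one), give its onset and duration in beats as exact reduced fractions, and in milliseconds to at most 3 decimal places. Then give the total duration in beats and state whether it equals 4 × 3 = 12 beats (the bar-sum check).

1) 0.0ms=0b +580.645ms=3/2b
2) 580.645ms=3/2b +580.645ms=3/2b
3) 1161.29ms=3b +232.258ms=3/5b
4) 1393.548ms=18/5b +232.258ms=3/5b
5) 1625.806ms=21/5b +464.516ms=6/5b
6) 2090.323ms=27/5b +232.258ms=3/5b
7) 2322.581ms=6b +387.097ms=1b
8) 2709.677ms=7b +387.097ms=1b
9) 3096.774ms=8b +387.097ms=1b
10) 3483.871ms=9b +387.097ms=1b
11) 3870.968ms=10b +774.194ms=2b
Σ=12b of 12 (155bpm 3/8) — PASS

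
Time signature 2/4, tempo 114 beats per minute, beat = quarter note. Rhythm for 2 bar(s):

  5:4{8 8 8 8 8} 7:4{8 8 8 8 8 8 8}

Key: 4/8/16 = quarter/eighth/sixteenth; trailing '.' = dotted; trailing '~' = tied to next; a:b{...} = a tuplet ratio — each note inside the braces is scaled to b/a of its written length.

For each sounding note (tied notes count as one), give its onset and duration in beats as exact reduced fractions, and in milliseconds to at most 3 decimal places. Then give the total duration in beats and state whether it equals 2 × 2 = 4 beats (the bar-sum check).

1) 0.0ms=0b +210.526ms=2/5b
2) 210.526ms=2/5b +210.526ms=2/5b
3) 421.053ms=4/5b +210.526ms=2/5b
4) 631.579ms=6/5b +210.526ms=2/5b
5) 842.105ms=8/5b +210.526ms=2/5b
6) 1052.632ms=2b +150.376ms=2/7b
7) 1203.008ms=16/7b +150.376ms=2/7b
8) 1353.383ms=18/7b +150.376ms=2/7b
9) 1503.759ms=20/7b +150.376ms=2/7b
10) 1654.135ms=22/7b +150.376ms=2/7b
11) 1804.511ms=24/7b +150.376ms=2/7b
12) 1954.887ms=26/7b +150.376ms=2/7b
Σ=4b of 4 (114bpm 2/4) — PASS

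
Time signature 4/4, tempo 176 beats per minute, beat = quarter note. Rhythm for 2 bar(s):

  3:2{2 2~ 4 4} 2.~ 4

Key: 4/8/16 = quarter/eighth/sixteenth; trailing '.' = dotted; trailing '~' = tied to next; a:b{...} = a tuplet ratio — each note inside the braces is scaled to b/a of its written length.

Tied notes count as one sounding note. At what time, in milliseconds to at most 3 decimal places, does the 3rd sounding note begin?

1. 0.0ms @ 0 + 454.545ms (4/3)
2. 454.545ms @ 4/3 + 681.818ms (2)
3. 1136.364ms @ 10/3 + 227.273ms (2/3)
4. 1363.636ms @ 4 + 1363.636ms (4)

note 3 onset = 10/3b = 1136.364ms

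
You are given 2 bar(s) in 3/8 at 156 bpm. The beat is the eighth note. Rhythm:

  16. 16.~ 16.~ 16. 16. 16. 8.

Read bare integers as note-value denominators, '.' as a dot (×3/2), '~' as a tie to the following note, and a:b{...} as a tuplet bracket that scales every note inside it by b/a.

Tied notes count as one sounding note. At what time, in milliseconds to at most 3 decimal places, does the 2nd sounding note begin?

note 2 onset = 3/4b = 288.462ms

1. 0.0ms @ 0 + 288.462ms (3/4)
2. 288.462ms @ 3/4 + 865.385ms (9/4)
3. 1153.846ms @ 3 + 288.462ms (3/4)
4. 1442.308ms @ 15/4 + 288.462ms (3/4)
5. 1730.769ms @ 9/2 + 576.923ms (3/2)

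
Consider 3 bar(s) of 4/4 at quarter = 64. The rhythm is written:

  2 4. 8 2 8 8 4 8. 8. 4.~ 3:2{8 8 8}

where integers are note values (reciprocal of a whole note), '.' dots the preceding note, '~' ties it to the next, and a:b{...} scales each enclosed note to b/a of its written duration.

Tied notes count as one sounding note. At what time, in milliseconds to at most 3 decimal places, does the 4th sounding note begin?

note 4 onset = 4b = 3750.0ms

1. 0.0ms @ 0 + 1875.0ms (2)
2. 1875.0ms @ 2 + 1406.25ms (3/2)
3. 3281.25ms @ 7/2 + 468.75ms (1/2)
4. 3750.0ms @ 4 + 1875.0ms (2)
5. 5625.0ms @ 6 + 468.75ms (1/2)
6. 6093.75ms @ 13/2 + 468.75ms (1/2)
7. 6562.5ms @ 7 + 937.5ms (1)
8. 7500.0ms @ 8 + 703.125ms (3/4)
9. 8203.125ms @ 35/4 + 703.125ms (3/4)
10. 8906.25ms @ 19/2 + 1718.75ms (11/6)
11. 10625.0ms @ 34/3 + 312.5ms (1/3)
12. 10937.5ms @ 35/3 + 312.5ms (1/3)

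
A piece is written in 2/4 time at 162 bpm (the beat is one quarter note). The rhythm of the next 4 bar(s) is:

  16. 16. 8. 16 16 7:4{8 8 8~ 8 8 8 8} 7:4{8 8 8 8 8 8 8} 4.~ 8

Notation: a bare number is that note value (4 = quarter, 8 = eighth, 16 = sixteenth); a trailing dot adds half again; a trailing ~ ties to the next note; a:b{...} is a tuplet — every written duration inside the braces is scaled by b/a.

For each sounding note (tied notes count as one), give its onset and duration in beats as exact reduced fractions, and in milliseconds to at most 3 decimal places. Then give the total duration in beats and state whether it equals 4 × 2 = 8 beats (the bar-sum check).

1) 0.0ms=0b +138.889ms=3/8b
2) 138.889ms=3/8b +138.889ms=3/8b
3) 277.778ms=3/4b +277.778ms=3/4b
4) 555.556ms=3/2b +92.593ms=1/4b
5) 648.148ms=7/4b +92.593ms=1/4b
6) 740.741ms=2b +105.82ms=2/7b
7) 846.561ms=16/7b +105.82ms=2/7b
8) 952.381ms=18/7b +211.64ms=4/7b
9) 1164.021ms=22/7b +105.82ms=2/7b
10) 1269.841ms=24/7b +105.82ms=2/7b
11) 1375.661ms=26/7b +105.82ms=2/7b
12) 1481.481ms=4b +105.82ms=2/7b
13) 1587.302ms=30/7b +105.82ms=2/7b
14) 1693.122ms=32/7b +105.82ms=2/7b
15) 1798.942ms=34/7b +105.82ms=2/7b
16) 1904.762ms=36/7b +105.82ms=2/7b
17) 2010.582ms=38/7b +105.82ms=2/7b
18) 2116.402ms=40/7b +105.82ms=2/7b
19) 2222.222ms=6b +740.741ms=2b
Σ=8b of 8 (162bpm 2/4) — PASS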